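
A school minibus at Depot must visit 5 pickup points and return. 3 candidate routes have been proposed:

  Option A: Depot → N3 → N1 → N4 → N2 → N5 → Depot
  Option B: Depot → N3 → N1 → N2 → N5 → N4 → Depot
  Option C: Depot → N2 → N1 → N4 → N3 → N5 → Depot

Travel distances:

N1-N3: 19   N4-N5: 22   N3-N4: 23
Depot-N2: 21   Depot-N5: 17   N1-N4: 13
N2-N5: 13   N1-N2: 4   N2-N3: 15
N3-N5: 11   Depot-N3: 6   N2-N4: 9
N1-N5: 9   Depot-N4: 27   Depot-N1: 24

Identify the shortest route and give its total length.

Shortest is Option A, total 77.

Option A: 6 + 19 + 13 + 9 + 13 + 17 = 77
Option B: 6 + 19 + 4 + 13 + 22 + 27 = 91
Option C: 21 + 4 + 13 + 23 + 11 + 17 = 89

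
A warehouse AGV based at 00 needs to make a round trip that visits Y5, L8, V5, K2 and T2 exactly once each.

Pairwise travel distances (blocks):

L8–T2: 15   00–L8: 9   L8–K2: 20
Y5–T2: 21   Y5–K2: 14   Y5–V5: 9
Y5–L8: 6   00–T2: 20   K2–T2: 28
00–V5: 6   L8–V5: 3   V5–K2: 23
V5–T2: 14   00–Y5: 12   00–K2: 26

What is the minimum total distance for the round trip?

77 blocks — the shortest possible round trip.

There are 60 distinct closed tours to check (reversals are equivalent).
00-Y5-L8-V5-K2-T2-00: 12+6+3+23+28+20 = 92
00-Y5-L8-V5-T2-K2-00: 12+6+3+14+28+26 = 89
00-Y5-L8-K2-V5-T2-00: 12+6+20+23+14+20 = 95
00-Y5-L8-K2-T2-V5-00: 12+6+20+28+14+6 = 86
00-Y5-L8-T2-V5-K2-00: 12+6+15+14+23+26 = 96
00-Y5-L8-T2-K2-V5-00: 12+6+15+28+23+6 = 90
00-Y5-V5-L8-K2-T2-00: 12+9+3+20+28+20 = 92
00-Y5-V5-L8-T2-K2-00: 12+9+3+15+28+26 = 93
00-Y5-V5-K2-L8-T2-00: 12+9+23+20+15+20 = 99
00-Y5-V5-K2-T2-L8-00: 12+9+23+28+15+9 = 96
00-Y5-V5-T2-L8-K2-00: 12+9+14+15+20+26 = 96
00-Y5-V5-T2-K2-L8-00: 12+9+14+28+20+9 = 92
00-Y5-K2-L8-V5-T2-00: 12+14+20+3+14+20 = 83
00-Y5-K2-L8-T2-V5-00: 12+14+20+15+14+6 = 81
… (46 more)
00-L8-Y5-K2-T2-V5-00: 9+6+14+28+14+6 = 77  ← best
The minimum is 77.
One optimal route: 00 → L8 → Y5 → K2 → T2 → V5 → 00 (or its reverse).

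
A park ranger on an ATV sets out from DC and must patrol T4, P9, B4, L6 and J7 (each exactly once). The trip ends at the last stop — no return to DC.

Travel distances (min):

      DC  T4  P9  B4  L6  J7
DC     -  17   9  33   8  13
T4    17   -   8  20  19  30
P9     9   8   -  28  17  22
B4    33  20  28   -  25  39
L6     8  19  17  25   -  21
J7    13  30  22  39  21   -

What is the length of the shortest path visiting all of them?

79 min — the minimum one-way total.

There are 5! = 120 possible orderings.
DC→T4→P9→B4→L6→J7: 17+8+28+25+21 = 99
DC→T4→P9→B4→J7→L6: 17+8+28+39+21 = 113
DC→T4→P9→L6→B4→J7: 17+8+17+25+39 = 106
DC→T4→P9→L6→J7→B4: 17+8+17+21+39 = 102
DC→T4→P9→J7→B4→L6: 17+8+22+39+25 = 111
DC→T4→P9→J7→L6→B4: 17+8+22+21+25 = 93
DC→T4→B4→P9→L6→J7: 17+20+28+17+21 = 103
DC→T4→B4→P9→J7→L6: 17+20+28+22+21 = 108
DC→T4→B4→L6→P9→J7: 17+20+25+17+22 = 101
DC→T4→B4→L6→J7→P9: 17+20+25+21+22 = 105
DC→T4→B4→J7→P9→L6: 17+20+39+22+17 = 115
DC→T4→B4→J7→L6→P9: 17+20+39+21+17 = 114
DC→T4→L6→P9→B4→J7: 17+19+17+28+39 = 120
DC→T4→L6→P9→J7→B4: 17+19+17+22+39 = 114
… (106 more)
DC→L6→J7→P9→T4→B4: 8+21+22+8+20 = 79  ← best
The minimum is 79.
One shortest path: DC → L6 → J7 → P9 → T4 → B4.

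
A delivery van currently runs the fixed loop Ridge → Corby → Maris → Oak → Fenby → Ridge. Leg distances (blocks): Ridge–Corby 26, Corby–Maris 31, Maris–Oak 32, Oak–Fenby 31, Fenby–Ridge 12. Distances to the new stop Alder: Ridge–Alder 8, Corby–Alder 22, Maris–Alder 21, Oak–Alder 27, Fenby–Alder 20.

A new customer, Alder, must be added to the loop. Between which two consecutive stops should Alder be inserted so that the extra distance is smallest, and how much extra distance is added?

Minimum extra distance: 4 blocks, inserting Alder between Ridge and Corby.

Insertion cost between consecutive stops i–j is d(i,Alder) + d(Alder,j) − d(i,j):
  between Ridge and Corby: 8 + 22 − 26 = 4
  between Corby and Maris: 22 + 21 − 31 = 12
  between Maris and Oak: 21 + 27 − 32 = 16
  between Oak and Fenby: 27 + 20 − 31 = 16
  between Fenby and Ridge: 20 + 8 − 12 = 16
Cheapest insertion is between Ridge and Corby, adding 4.
New total = 132 + 4 = 136.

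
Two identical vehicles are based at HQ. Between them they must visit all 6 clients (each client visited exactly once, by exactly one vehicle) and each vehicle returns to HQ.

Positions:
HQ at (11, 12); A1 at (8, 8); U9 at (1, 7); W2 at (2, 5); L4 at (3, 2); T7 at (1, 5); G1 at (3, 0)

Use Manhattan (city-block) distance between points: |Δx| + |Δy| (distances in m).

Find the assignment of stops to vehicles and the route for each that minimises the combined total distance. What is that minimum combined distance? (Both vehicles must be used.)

Check every non-empty split of the stops between the two vehicles; for each half take its own optimal tour:
  {A1} + {U9, W2, L4, T7, G1}: 14 + 44 = 58
  {U9} + {A1, W2, L4, T7, G1}: 30 + 44 = 74
  {A1, U9} + {W2, L4, T7, G1}: 30 + 44 = 74
  {W2} + {A1, U9, L4, T7, G1}: 32 + 44 = 76
  {A1, W2} + {U9, L4, T7, G1}: 32 + 44 = 76
  {U9, W2} + {A1, L4, T7, G1}: 34 + 44 = 78
  … (31 splits in total)
Best: vehicle 1 HQ → A1 → HQ = 14; vehicle 2 HQ → U9 → T7 → W2 → L4 → G1 → HQ = 44; combined 58.

Minimum combined distance: 58 m.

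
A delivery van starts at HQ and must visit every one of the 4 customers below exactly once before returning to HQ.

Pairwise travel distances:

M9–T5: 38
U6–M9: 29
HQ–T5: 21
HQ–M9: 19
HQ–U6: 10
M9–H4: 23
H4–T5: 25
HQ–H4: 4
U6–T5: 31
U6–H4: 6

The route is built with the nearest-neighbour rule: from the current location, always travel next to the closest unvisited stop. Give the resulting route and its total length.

HQ → [H4:4 / U6:10 / M9:19 / T5:21] → H4 (4)
H4 → [U6:6 / M9:23 / T5:25] → U6 (6)
U6 → [M9:29 / T5:31] → M9 (29)
M9 → [T5:38] → T5 (38)
Return T5→HQ: 21.
Total = 4 + 6 + 29 + 38 + 21 = 98.

98 along HQ → H4 → U6 → M9 → T5 → HQ.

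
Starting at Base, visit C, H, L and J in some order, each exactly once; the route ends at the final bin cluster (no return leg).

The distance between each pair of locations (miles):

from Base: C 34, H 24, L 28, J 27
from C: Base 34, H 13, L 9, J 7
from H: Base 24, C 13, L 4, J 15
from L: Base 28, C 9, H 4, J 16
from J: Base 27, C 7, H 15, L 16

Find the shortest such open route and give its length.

Shortest open route: 44 miles.

There are 4! = 24 possible orderings.
Base→C→H→L→J: 34+13+4+16 = 67
Base→C→H→J→L: 34+13+15+16 = 78
Base→C→L→H→J: 34+9+4+15 = 62
Base→C→L→J→H: 34+9+16+15 = 74
Base→C→J→H→L: 34+7+15+4 = 60
Base→C→J→L→H: 34+7+16+4 = 61
Base→H→C→L→J: 24+13+9+16 = 62
Base→H→C→J→L: 24+13+7+16 = 60
Base→H→L→C→J: 24+4+9+7 = 44
Base→H→L→J→C: 24+4+16+7 = 51
Base→H→J→C→L: 24+15+7+9 = 55
Base→H→J→L→C: 24+15+16+9 = 64
Base→L→C→H→J: 28+9+13+15 = 65
Base→L→C→J→H: 28+9+7+15 = 59
… (10 more)
The minimum is 44.
One shortest path: Base → H → L → C → J.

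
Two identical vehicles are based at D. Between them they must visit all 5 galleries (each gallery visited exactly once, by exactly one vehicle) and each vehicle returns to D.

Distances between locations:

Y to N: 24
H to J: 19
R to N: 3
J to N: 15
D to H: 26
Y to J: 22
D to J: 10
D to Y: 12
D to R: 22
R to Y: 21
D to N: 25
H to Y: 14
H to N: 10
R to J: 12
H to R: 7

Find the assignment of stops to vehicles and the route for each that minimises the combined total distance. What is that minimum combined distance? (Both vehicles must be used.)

Minimum combined distance: 81.

Try each way of splitting the stops between the two vehicles (each non-empty) and, for each split, find the best tour for each vehicle:
  {H} + {R, Y, J, N}: 52 + 61 = 113
  {R} + {H, Y, J, N}: 44 + 61 = 105
  {H, R} + {Y, J, N}: 55 + 61 = 116
  {Y} + {H, R, J, N}: 24 + 61 = 85
  {H, Y} + {R, J, N}: 52 + 50 = 102
  {R, Y} + {H, J, N}: 55 + 61 = 116
  … (15 splits in total)
  {J} + {H, R, Y, N}: 20 + 61 = 81  ← best
Best: vehicle 1 D → J → D = 20; vehicle 2 D → R → N → H → Y → D = 61; combined 81.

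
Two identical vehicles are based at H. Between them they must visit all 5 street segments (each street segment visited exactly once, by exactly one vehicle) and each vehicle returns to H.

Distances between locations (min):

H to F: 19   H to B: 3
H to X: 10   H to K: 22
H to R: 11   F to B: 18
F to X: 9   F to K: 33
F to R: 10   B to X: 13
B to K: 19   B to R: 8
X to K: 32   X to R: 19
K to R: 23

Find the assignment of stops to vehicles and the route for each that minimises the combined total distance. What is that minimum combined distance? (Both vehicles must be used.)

Check every non-empty split of the stops between the two vehicles; for each half take its own optimal tour:
  {F} + {B, X, K, R}: 38 + 74 = 112
  {B} + {F, X, K, R}: 6 + 74 = 80
  {F, B} + {X, K, R}: 40 + 74 = 114
  {X} + {F, B, K, R}: 20 + 74 = 94
  {F, X} + {B, K, R}: 38 + 56 = 94
  {B, X} + {F, K, R}: 26 + 74 = 100
  … (15 splits in total)
Best: vehicle 1 H → B → H = 6; vehicle 2 H → X → F → R → K → H = 74; combined 80.

80 min — the smallest possible combined total.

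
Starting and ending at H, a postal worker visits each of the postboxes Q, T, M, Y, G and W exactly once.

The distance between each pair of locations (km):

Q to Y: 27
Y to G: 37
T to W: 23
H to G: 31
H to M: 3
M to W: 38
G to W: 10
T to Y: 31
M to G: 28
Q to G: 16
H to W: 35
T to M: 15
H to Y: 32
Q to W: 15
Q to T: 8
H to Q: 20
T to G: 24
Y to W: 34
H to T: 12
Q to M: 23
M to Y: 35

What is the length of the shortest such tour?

118 km — the shortest possible round trip.

There are 360 distinct closed tours to check (reversals are equivalent).
H-Q-T-M-Y-G-W-H: 20+8+15+35+37+10+35 = 160
H-Q-T-M-Y-W-G-H: 20+8+15+35+34+10+31 = 153
H-Q-T-M-G-Y-W-H: 20+8+15+28+37+34+35 = 177
H-Q-T-M-G-W-Y-H: 20+8+15+28+10+34+32 = 147
H-Q-T-M-W-Y-G-H: 20+8+15+38+34+37+31 = 183
H-Q-T-M-W-G-Y-H: 20+8+15+38+10+37+32 = 160
H-Q-T-Y-M-G-W-H: 20+8+31+35+28+10+35 = 167
H-Q-T-Y-M-W-G-H: 20+8+31+35+38+10+31 = 173
… (352 more)
H-T-Q-G-W-Y-M-H: 12+8+16+10+34+35+3 = 118  ← best
The minimum is 118.
One optimal route: H → T → Q → G → W → Y → M → H (or its reverse).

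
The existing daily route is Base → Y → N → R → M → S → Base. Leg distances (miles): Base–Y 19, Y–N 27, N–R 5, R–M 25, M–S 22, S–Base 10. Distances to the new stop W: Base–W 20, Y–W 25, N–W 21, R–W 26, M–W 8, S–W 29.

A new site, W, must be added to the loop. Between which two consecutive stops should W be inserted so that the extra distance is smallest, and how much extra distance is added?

Minimum extra distance: 9 miles, inserting W between R and M.

Insertion cost between consecutive stops i–j is d(i,W) + d(W,j) − d(i,j):
  between Base and Y: 20 + 25 − 19 = 26
  between Y and N: 25 + 21 − 27 = 19
  between N and R: 21 + 26 − 5 = 42
  between R and M: 26 + 8 − 25 = 9
  between M and S: 8 + 29 − 22 = 15
  between S and Base: 29 + 20 − 10 = 39
Cheapest insertion is between R and M, adding 9.
New total = 108 + 9 = 117.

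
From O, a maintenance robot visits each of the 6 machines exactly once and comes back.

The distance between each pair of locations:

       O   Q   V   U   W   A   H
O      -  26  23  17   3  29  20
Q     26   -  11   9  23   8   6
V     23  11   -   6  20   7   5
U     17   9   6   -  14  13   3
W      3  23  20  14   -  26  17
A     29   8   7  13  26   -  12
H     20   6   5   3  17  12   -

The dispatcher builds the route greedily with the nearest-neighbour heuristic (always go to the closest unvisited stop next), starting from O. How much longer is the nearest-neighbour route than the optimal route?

Excess over optimum: 2.

From O: W=3, U=17, H=20, V=23, Q=26, A=29 → choose W (3).
From W: U=14, H=17, V=20, Q=23, A=26 → choose U (14).
From U: H=3, V=6, Q=9, A=13 → choose H (3).
From H: V=5, Q=6, A=12 → choose V (5).
From V: A=7, Q=11 → choose A (7).
From A: Q=8 → choose Q (8).
NN route O → W → U → H → V → A → Q → O costs 66.
Optimal: O → V → A → Q → H → U → W → O costs 64 (by enumerating all 360 distinct tours).
Excess = 66 − 64 = 2.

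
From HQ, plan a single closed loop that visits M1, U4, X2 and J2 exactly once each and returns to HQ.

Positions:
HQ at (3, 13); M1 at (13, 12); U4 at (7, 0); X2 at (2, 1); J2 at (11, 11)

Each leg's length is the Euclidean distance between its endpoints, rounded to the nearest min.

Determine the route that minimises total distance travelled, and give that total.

With 4 stops there are 4!/2 = 12 distinct round trips (a route and its reverse cost the same).
HQ-M1-U4-X2-J2-HQ: 10+13+5+13+8 = 49
HQ-M1-U4-J2-X2-HQ: 10+13+12+13+12 = 60
HQ-M1-X2-U4-J2-HQ: 10+16+5+12+8 = 51
HQ-M1-X2-J2-U4-HQ: 10+16+13+12+14 = 65
HQ-M1-J2-U4-X2-HQ: 10+2+12+5+12 = 41
HQ-M1-J2-X2-U4-HQ: 10+2+13+5+14 = 44
HQ-U4-M1-X2-J2-HQ: 14+13+16+13+8 = 64
HQ-U4-M1-J2-X2-HQ: 14+13+2+13+12 = 54
HQ-U4-X2-M1-J2-HQ: 14+5+16+2+8 = 45
HQ-U4-J2-M1-X2-HQ: 14+12+2+16+12 = 56
HQ-X2-M1-U4-J2-HQ: 12+16+13+12+8 = 61
HQ-X2-U4-M1-J2-HQ: 12+5+13+2+8 = 40
The minimum is 40.
One optimal route: HQ → X2 → U4 → M1 → J2 → HQ (or its reverse).

40 min — the shortest possible round trip.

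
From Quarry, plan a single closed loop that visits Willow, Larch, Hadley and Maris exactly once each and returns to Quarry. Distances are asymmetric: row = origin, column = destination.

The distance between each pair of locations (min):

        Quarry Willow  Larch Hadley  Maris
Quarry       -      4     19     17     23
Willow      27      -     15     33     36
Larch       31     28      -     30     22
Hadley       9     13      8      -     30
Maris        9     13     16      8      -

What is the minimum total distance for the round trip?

Minimum total distance: 58 min.

Quarry - Willow - Larch - Hadley - Maris - Quarry: 4+15+30+30+9 = 88
Quarry - Willow - Larch - Maris - Hadley - Quarry: 4+15+22+8+9 = 58
Quarry - Willow - Hadley - Larch - Maris - Quarry: 4+33+8+22+9 = 76
Quarry - Willow - Hadley - Maris - Larch - Quarry: 4+33+30+16+31 = 114
Quarry - Willow - Maris - Larch - Hadley - Quarry: 4+36+16+30+9 = 95
Quarry - Willow - Maris - Hadley - Larch - Quarry: 4+36+8+8+31 = 87
Quarry - Larch - Willow - Hadley - Maris - Quarry: 19+28+33+30+9 = 119
Quarry - Larch - Willow - Maris - Hadley - Quarry: 19+28+36+8+9 = 100
Quarry - Larch - Hadley - Willow - Maris - Quarry: 19+30+13+36+9 = 107
Quarry - Larch - Hadley - Maris - Willow - Quarry: 19+30+30+13+27 = 119
Quarry - Larch - Maris - Willow - Hadley - Quarry: 19+22+13+33+9 = 96
Quarry - Larch - Maris - Hadley - Willow - Quarry: 19+22+8+13+27 = 89
Quarry - Hadley - Willow - Larch - Maris - Quarry: 17+13+15+22+9 = 76
Quarry - Hadley - Willow - Maris - Larch - Quarry: 17+13+36+16+31 = 113
… (10 more)
The minimum is 58.
One optimal route: Quarry → Willow → Larch → Maris → Hadley → Quarry.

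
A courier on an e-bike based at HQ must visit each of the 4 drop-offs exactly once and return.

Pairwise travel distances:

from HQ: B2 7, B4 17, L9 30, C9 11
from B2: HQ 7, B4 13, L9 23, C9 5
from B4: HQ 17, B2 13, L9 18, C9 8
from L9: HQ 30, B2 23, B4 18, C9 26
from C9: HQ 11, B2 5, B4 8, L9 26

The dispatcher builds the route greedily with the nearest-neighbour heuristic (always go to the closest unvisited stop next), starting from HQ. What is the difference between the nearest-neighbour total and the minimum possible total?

Excess over optimum: 1.

From HQ: B2=7, C9=11, B4=17, L9=30 → choose B2 (7).
From B2: C9=5, B4=13, L9=23 → choose C9 (5).
From C9: B4=8, L9=26 → choose B4 (8).
From B4: L9=18 → choose L9 (18).
NN route HQ → B2 → C9 → B4 → L9 → HQ costs 68.
Optimal: HQ → B2 → L9 → B4 → C9 → HQ costs 67 (by enumerating all 12 distinct tours).
Excess = 68 − 67 = 1.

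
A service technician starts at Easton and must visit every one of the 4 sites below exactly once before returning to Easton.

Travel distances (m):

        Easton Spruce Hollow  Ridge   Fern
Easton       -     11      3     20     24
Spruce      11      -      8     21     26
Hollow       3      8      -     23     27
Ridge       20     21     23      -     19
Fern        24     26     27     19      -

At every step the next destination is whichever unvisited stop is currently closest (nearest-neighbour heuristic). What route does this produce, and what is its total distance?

At Easton the remaining stops are Hollow 3, Spruce 11, Ridge 20, Fern 24; go to Hollow.
At Hollow the remaining stops are Spruce 8, Ridge 23, Fern 27; go to Spruce.
At Spruce the remaining stops are Ridge 21, Fern 26; go to Ridge.
At Ridge the remaining stops are Fern 19; go to Fern.
Return Fern→Easton: 24.
Total = 3 + 8 + 21 + 19 + 24 = 75.

Total distance 75 m via the nearest-neighbour route Easton → Hollow → Spruce → Ridge → Fern → Easton.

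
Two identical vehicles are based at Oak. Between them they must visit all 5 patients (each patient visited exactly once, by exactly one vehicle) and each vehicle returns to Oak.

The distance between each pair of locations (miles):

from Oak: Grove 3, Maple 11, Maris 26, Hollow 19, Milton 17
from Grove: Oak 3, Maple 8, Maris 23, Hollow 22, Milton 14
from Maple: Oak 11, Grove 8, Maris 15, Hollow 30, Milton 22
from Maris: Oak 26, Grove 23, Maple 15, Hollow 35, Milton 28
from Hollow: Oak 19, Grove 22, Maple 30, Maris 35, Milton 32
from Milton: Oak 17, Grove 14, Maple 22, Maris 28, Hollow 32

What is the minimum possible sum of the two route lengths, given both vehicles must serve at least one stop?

Check every non-empty split of the stops between the two vehicles; for each half take its own optimal tour:
  {Grove} + {Maple, Maris, Hollow, Milton}: 6 + 105 = 111
  {Maple} + {Grove, Maris, Hollow, Milton}: 22 + 99 = 121
  {Grove, Maple} + {Maris, Hollow, Milton}: 22 + 99 = 121
  {Maris} + {Grove, Maple, Hollow, Milton}: 52 + 84 = 136
  {Grove, Maris} + {Maple, Hollow, Milton}: 52 + 84 = 136
  {Maple, Maris} + {Grove, Hollow, Milton}: 52 + 68 = 120
  … (15 splits in total)
  {Hollow} + {Grove, Maple, Maris, Milton}: 38 + 71 = 109  ← best
Best: vehicle 1 Oak → Hollow → Oak = 38; vehicle 2 Oak → Grove → Maple → Maris → Milton → Oak = 71; combined 109.

Minimum combined distance: 109 miles.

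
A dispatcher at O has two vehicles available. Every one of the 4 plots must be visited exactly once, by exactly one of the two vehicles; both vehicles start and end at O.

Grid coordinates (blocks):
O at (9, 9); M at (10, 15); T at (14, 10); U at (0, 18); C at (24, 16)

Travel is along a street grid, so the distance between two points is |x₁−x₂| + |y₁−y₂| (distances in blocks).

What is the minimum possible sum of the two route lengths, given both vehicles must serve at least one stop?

There are 2^3 − 1 = 7 ways to divide the 4 stops into two non-empty groups. For each, the best each vehicle can do is its own shortest tour through its group:
  {M} + {T, U, C}: 14 + 66 = 80
  {T} + {M, U, C}: 12 + 66 = 78
  {M, T} + {U, C}: 22 + 66 = 88
  {U} + {M, T, C}: 36 + 44 = 80
  {M, U} + {T, C}: 38 + 44 = 82
  {T, U} + {M, C}: 46 + 44 = 90
  … (7 splits in total)
Best: vehicle 1 O → T → O = 12; vehicle 2 O → M → C → U → O = 66; combined 78.

Minimum combined distance: 78 blocks.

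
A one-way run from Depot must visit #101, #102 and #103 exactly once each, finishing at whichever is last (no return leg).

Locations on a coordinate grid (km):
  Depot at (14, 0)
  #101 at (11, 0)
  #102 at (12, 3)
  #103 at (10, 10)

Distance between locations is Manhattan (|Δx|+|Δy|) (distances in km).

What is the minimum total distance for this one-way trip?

Shortest open route: 16 km.

There are 3! = 6 possible orderings.
Depot → #101 → #102 → #103: 3+4+9 = 16
Depot → #101 → #103 → #102: 3+11+9 = 23
Depot → #102 → #101 → #103: 5+4+11 = 20
Depot → #102 → #103 → #101: 5+9+11 = 25
Depot → #103 → #101 → #102: 14+11+4 = 29
Depot → #103 → #102 → #101: 14+9+4 = 27
The minimum is 16.
One shortest path: Depot → #101 → #102 → #103.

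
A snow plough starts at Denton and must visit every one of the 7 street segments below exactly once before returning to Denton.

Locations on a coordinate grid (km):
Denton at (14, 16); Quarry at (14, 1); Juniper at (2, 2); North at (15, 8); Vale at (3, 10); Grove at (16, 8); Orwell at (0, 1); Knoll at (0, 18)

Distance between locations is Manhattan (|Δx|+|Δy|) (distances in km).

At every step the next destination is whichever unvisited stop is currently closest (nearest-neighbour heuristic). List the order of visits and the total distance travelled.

Denton → [North:9 / Grove:10 / Quarry:15 / Knoll:16 / Vale:17 / Juniper:26 / Orwell:29] → North (9)
North → [Grove:1 / Quarry:8 / Vale:14 / Juniper:19 / Orwell:22 / Knoll:25] → Grove (1)
Grove → [Quarry:9 / Vale:15 / Juniper:20 / Orwell:23 / Knoll:26] → Quarry (9)
Quarry → [Juniper:13 / Orwell:14 / Vale:20 / Knoll:31] → Juniper (13)
Juniper → [Orwell:3 / Vale:9 / Knoll:18] → Orwell (3)
Orwell → [Vale:12 / Knoll:17] → Vale (12)
Vale → [Knoll:11] → Knoll (11)
Return Knoll→Denton: 16.
Total = 9 + 1 + 9 + 13 + 3 + 12 + 11 + 16 = 74.

Nearest-neighbour total = 74 km; route Denton → North → Grove → Quarry → Juniper → Orwell → Vale → Knoll → Denton.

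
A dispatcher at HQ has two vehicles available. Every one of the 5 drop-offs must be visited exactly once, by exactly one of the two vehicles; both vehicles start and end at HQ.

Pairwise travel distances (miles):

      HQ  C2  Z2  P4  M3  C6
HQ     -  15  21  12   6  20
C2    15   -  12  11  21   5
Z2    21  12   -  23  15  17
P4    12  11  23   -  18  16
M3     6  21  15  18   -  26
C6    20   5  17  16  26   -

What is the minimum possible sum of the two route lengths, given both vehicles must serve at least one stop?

Check every non-empty split of the stops between the two vehicles; for each half take its own optimal tour:
  {C2} + {Z2, P4, M3, C6}: 30 + 66 = 96
  {Z2} + {C2, P4, M3, C6}: 42 + 60 = 102
  {C2, Z2} + {P4, M3, C6}: 48 + 60 = 108
  {P4} + {C2, Z2, M3, C6}: 24 + 58 = 82
  {C2, P4} + {Z2, M3, C6}: 38 + 58 = 96
  {Z2, P4} + {C2, M3, C6}: 56 + 52 = 108
  … (15 splits in total)
  {M3} + {C2, Z2, P4, C6}: 12 + 66 = 78  ← best
Best: vehicle 1 HQ → M3 → HQ = 12; vehicle 2 HQ → Z2 → C2 → C6 → P4 → HQ = 66; combined 78.

78 miles — the smallest possible combined total.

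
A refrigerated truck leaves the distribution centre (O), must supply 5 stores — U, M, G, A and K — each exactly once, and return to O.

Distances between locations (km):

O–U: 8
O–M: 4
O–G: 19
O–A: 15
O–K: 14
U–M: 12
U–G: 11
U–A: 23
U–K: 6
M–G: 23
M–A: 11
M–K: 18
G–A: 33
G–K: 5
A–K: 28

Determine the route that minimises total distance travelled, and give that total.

O - U - M - G - A - K - O: 8+12+23+33+28+14 = 118
O - U - M - G - K - A - O: 8+12+23+5+28+15 = 91
O - U - M - A - G - K - O: 8+12+11+33+5+14 = 83
O - U - M - A - K - G - O: 8+12+11+28+5+19 = 83
O - U - M - K - G - A - O: 8+12+18+5+33+15 = 91
O - U - M - K - A - G - O: 8+12+18+28+33+19 = 118
O - U - G - M - A - K - O: 8+11+23+11+28+14 = 95
O - U - G - M - K - A - O: 8+11+23+18+28+15 = 103
O - U - G - A - M - K - O: 8+11+33+11+18+14 = 95
O - U - G - A - K - M - O: 8+11+33+28+18+4 = 102
O - U - G - K - M - A - O: 8+11+5+18+11+15 = 68
O - U - G - K - A - M - O: 8+11+5+28+11+4 = 67
O - U - A - M - G - K - O: 8+23+11+23+5+14 = 84
O - U - A - M - K - G - O: 8+23+11+18+5+19 = 84
… (46 more)
The minimum is 67.
One optimal route: O → U → G → K → A → M → O (or its reverse).

67 km — the shortest possible round trip.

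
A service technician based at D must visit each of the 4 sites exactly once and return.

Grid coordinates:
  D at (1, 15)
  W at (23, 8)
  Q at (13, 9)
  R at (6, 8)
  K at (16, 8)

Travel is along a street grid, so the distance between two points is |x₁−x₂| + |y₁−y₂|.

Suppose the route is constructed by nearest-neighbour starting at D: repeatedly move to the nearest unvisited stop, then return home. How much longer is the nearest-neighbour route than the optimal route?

The nearest-neighbour route is 2 longer than optimal.

From D: R=12, Q=18, K=22, W=29 → choose R (12).
From R: Q=8, K=10, W=17 → choose Q (8).
From Q: K=4, W=11 → choose K (4).
From K: W=7 → choose W (7).
NN route D → R → Q → K → W → D costs 60.
Optimal: D → Q → W → K → R → D costs 58 (by enumerating all 12 distinct tours).
Excess = 60 − 58 = 2.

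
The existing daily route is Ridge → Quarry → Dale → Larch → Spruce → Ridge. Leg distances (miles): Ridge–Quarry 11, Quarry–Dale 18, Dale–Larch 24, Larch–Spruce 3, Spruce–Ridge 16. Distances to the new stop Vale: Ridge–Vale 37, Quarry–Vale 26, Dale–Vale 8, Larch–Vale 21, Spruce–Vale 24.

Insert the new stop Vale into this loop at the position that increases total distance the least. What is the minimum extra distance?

Minimum extra distance: 5 miles, inserting Vale between Dale and Larch.

Insertion cost between consecutive stops i–j is d(i,Vale) + d(Vale,j) − d(i,j):
  between Ridge and Quarry: 37 + 26 − 11 = 52
  between Quarry and Dale: 26 + 8 − 18 = 16
  between Dale and Larch: 8 + 21 − 24 = 5
  between Larch and Spruce: 21 + 24 − 3 = 42
  between Spruce and Ridge: 24 + 37 − 16 = 45
Cheapest insertion is between Dale and Larch, adding 5.
New total = 72 + 5 = 77.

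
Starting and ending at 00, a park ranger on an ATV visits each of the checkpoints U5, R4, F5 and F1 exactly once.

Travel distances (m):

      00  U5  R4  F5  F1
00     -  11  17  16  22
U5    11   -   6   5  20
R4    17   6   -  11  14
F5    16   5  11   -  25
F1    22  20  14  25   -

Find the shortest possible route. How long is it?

Minimum total distance: 63 m.

There are 12 distinct closed tours to check (reversals are equivalent).
00→U5→R4→F5→F1→00: 11+6+11+25+22 = 75
00→U5→R4→F1→F5→00: 11+6+14+25+16 = 72
00→U5→F5→R4→F1→00: 11+5+11+14+22 = 63
00→U5→F5→F1→R4→00: 11+5+25+14+17 = 72
00→U5→F1→R4→F5→00: 11+20+14+11+16 = 72
00→U5→F1→F5→R4→00: 11+20+25+11+17 = 84
00→R4→U5→F5→F1→00: 17+6+5+25+22 = 75
00→R4→U5→F1→F5→00: 17+6+20+25+16 = 84
00→R4→F5→U5→F1→00: 17+11+5+20+22 = 75
00→R4→F1→U5→F5→00: 17+14+20+5+16 = 72
00→F5→U5→R4→F1→00: 16+5+6+14+22 = 63
00→F5→R4→U5→F1→00: 16+11+6+20+22 = 75
The minimum is 63.
One optimal route: 00 → U5 → F5 → R4 → F1 → 00 (or its reverse).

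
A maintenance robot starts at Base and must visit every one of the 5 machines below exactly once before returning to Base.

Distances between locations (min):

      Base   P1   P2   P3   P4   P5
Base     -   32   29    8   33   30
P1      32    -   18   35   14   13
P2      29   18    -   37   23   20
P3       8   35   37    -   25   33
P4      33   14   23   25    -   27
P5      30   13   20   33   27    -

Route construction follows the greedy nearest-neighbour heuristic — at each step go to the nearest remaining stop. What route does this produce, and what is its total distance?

At Base the remaining stops are P3 8, P2 29, P5 30, P1 32, P4 33; go to P3.
At P3 the remaining stops are P4 25, P5 33, P1 35, P2 37; go to P4.
At P4 the remaining stops are P1 14, P2 23, P5 27; go to P1.
At P1 the remaining stops are P5 13, P2 18; go to P5.
At P5 the remaining stops are P2 20; go to P2.
Return P2→Base: 29.
Total = 8 + 25 + 14 + 13 + 20 + 29 = 109.

109 min along Base → P3 → P4 → P1 → P5 → P2 → Base.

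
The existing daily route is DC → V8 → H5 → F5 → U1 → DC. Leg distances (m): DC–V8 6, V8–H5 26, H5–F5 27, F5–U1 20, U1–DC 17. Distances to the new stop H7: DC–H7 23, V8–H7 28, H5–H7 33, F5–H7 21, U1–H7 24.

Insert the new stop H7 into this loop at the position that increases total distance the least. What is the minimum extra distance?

Adding 25 m by placing H7 on the F5–U1 leg.

Insertion cost between consecutive stops i–j is d(i,H7) + d(H7,j) − d(i,j):
  between DC and V8: 23 + 28 − 6 = 45
  between V8 and H5: 28 + 33 − 26 = 35
  between H5 and F5: 33 + 21 − 27 = 27
  between F5 and U1: 21 + 24 − 20 = 25
  between U1 and DC: 24 + 23 − 17 = 30
Cheapest insertion is between F5 and U1, adding 25.
New total = 96 + 25 = 121.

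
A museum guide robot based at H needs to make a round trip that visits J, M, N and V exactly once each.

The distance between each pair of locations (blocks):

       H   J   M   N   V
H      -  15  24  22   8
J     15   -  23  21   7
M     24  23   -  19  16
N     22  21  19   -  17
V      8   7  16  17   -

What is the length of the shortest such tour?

Shortest round trip = 79 blocks.

H→J→M→N→V→H: 15+23+19+17+8 = 82
H→J→M→V→N→H: 15+23+16+17+22 = 93
H→J→N→M→V→H: 15+21+19+16+8 = 79
H→J→N→V→M→H: 15+21+17+16+24 = 93
H→J→V→M→N→H: 15+7+16+19+22 = 79
H→J→V→N→M→H: 15+7+17+19+24 = 82
H→M→J→N→V→H: 24+23+21+17+8 = 93
H→M→J→V→N→H: 24+23+7+17+22 = 93
H→M→N→J→V→H: 24+19+21+7+8 = 79
H→M→V→J→N→H: 24+16+7+21+22 = 90
H→N→J→M→V→H: 22+21+23+16+8 = 90
H→N→M→J→V→H: 22+19+23+7+8 = 79
The minimum is 79.
One optimal route: H → J → N → M → V → H (or its reverse).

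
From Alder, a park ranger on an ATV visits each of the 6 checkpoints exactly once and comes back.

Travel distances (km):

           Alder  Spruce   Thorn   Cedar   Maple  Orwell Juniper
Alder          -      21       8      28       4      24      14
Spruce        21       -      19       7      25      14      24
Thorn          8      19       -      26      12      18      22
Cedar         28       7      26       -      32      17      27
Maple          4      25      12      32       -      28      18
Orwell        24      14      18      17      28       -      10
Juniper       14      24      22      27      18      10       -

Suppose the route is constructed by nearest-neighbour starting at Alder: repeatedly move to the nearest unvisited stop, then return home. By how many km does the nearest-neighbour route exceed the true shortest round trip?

20 km longer than the optimal tour.

From Alder: Maple=4, Thorn=8, Juniper=14, Spruce=21, Orwell=24, Cedar=28 → choose Maple (4).
From Maple: Thorn=12, Juniper=18, Spruce=25, Orwell=28, Cedar=32 → choose Thorn (12).
From Thorn: Orwell=18, Spruce=19, Juniper=22, Cedar=26 → choose Orwell (18).
From Orwell: Juniper=10, Spruce=14, Cedar=17 → choose Juniper (10).
From Juniper: Spruce=24, Cedar=27 → choose Spruce (24).
From Spruce: Cedar=7 → choose Cedar (7).
NN route Alder → Maple → Thorn → Orwell → Juniper → Spruce → Cedar → Alder costs 103.
Optimal: Alder → Thorn → Spruce → Cedar → Orwell → Juniper → Maple → Alder costs 83 (by enumerating all 360 distinct tours).
Excess = 103 − 83 = 20.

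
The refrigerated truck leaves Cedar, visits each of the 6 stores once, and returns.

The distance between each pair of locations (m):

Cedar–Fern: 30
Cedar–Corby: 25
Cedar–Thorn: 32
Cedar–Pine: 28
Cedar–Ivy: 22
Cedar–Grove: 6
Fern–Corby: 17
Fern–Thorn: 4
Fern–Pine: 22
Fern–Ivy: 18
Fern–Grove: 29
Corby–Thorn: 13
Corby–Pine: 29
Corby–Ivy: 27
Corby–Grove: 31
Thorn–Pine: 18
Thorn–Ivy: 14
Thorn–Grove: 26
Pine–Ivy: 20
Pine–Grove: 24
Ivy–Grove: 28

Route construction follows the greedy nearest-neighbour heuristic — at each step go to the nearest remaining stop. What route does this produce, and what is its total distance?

From Cedar: distances to unvisited — Grove=6, Ivy=22, Corby=25, Pine=28, Fern=30, Thorn=32. Nearest is Grove (6).
From Grove: distances to unvisited — Pine=24, Thorn=26, Ivy=28, Fern=29, Corby=31. Nearest is Pine (24).
From Pine: distances to unvisited — Thorn=18, Ivy=20, Fern=22, Corby=29. Nearest is Thorn (18).
From Thorn: distances to unvisited — Fern=4, Corby=13, Ivy=14. Nearest is Fern (4).
From Fern: distances to unvisited — Corby=17, Ivy=18. Nearest is Corby (17).
From Corby: distances to unvisited — Ivy=27. Nearest is Ivy (27).
Return Ivy→Cedar: 22.
Total = 6 + 24 + 18 + 4 + 17 + 27 + 22 = 118.

Total distance 118 m via the nearest-neighbour route Cedar → Grove → Pine → Thorn → Fern → Corby → Ivy → Cedar.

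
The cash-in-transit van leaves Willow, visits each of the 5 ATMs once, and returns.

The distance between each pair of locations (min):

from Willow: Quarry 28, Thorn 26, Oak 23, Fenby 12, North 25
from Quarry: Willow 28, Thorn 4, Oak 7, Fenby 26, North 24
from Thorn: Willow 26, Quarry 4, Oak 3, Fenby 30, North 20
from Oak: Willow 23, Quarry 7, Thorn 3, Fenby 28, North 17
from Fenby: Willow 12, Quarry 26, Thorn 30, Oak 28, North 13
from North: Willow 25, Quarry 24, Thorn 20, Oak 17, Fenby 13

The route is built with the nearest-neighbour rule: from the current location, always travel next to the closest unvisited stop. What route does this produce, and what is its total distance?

At Willow the remaining stops are Fenby 12, Oak 23, North 25, Thorn 26, Quarry 28; go to Fenby.
At Fenby the remaining stops are North 13, Quarry 26, Oak 28, Thorn 30; go to North.
At North the remaining stops are Oak 17, Thorn 20, Quarry 24; go to Oak.
At Oak the remaining stops are Thorn 3, Quarry 7; go to Thorn.
At Thorn the remaining stops are Quarry 4; go to Quarry.
Return Quarry→Willow: 28.
Total = 12 + 13 + 17 + 3 + 4 + 28 = 77.

Total distance 77 min via the nearest-neighbour route Willow → Fenby → North → Oak → Thorn → Quarry → Willow.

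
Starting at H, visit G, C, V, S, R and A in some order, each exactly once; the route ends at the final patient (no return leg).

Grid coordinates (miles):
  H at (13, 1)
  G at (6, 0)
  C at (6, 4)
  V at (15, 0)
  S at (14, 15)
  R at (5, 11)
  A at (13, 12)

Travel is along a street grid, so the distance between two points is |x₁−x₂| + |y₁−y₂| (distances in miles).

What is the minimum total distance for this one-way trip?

37 miles — the minimum one-way total.

There are 6! = 720 possible orderings.
H → G → C → V → S → R → A: 8+4+13+16+13+9 = 63
H → G → C → V → S → A → R: 8+4+13+16+4+9 = 54
H → G → C → V → R → S → A: 8+4+13+21+13+4 = 63
H → G → C → V → R → A → S: 8+4+13+21+9+4 = 59
H → G → C → V → A → S → R: 8+4+13+14+4+13 = 56
H → G → C → V → A → R → S: 8+4+13+14+9+13 = 61
H → G → C → S → V → R → A: 8+4+19+16+21+9 = 77
H → G → C → S → V → A → R: 8+4+19+16+14+9 = 70
… (712 more)
H → V → G → C → R → A → S: 3+9+4+8+9+4 = 37  ← best
The minimum is 37.
One shortest path: H → V → G → C → R → A → S.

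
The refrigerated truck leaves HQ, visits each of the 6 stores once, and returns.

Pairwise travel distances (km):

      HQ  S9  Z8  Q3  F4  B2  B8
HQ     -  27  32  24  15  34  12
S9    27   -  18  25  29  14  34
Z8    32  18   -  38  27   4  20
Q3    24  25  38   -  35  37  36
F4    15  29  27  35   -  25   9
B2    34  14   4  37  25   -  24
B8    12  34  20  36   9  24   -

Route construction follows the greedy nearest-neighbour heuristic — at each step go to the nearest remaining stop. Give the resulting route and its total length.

HQ → [B8:12 / F4:15 / Q3:24 / S9:27 / Z8:32 / B2:34] → B8 (12)
B8 → [F4:9 / Z8:20 / B2:24 / S9:34 / Q3:36] → F4 (9)
F4 → [B2:25 / Z8:27 / S9:29 / Q3:35] → B2 (25)
B2 → [Z8:4 / S9:14 / Q3:37] → Z8 (4)
Z8 → [S9:18 / Q3:38] → S9 (18)
S9 → [Q3:25] → Q3 (25)
Return Q3→HQ: 24.
Total = 12 + 9 + 25 + 4 + 18 + 25 + 24 = 117.

Total distance 117 km via the nearest-neighbour route HQ → B8 → F4 → B2 → Z8 → S9 → Q3 → HQ.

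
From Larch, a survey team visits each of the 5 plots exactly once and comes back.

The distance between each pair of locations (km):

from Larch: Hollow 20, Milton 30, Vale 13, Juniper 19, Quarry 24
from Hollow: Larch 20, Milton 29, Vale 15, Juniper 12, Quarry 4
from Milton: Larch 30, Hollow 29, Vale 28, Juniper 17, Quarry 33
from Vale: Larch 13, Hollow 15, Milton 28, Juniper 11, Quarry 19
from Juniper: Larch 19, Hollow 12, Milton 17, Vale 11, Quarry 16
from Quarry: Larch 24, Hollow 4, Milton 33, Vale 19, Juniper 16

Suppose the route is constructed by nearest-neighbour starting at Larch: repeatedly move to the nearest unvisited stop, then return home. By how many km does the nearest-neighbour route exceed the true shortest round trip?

Excess over optimum: 8 km.

From Larch: Vale=13, Juniper=19, Hollow=20, Quarry=24, Milton=30 → choose Vale (13).
From Vale: Juniper=11, Hollow=15, Quarry=19, Milton=28 → choose Juniper (11).
From Juniper: Hollow=12, Quarry=16, Milton=17 → choose Hollow (12).
From Hollow: Quarry=4, Milton=29 → choose Quarry (4).
From Quarry: Milton=33 → choose Milton (33).
NN route Larch → Vale → Juniper → Hollow → Quarry → Milton → Larch costs 103.
Optimal: Larch → Milton → Juniper → Hollow → Quarry → Vale → Larch costs 95 (by enumerating all 60 distinct tours).
Excess = 103 − 95 = 8.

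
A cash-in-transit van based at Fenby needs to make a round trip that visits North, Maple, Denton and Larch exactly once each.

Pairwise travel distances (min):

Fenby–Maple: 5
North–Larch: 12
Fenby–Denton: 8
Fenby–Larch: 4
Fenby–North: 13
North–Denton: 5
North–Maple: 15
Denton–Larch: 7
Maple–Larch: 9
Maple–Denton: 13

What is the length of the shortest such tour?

36 min — the shortest possible round trip.

With 4 stops there are 4!/2 = 12 distinct round trips (a route and its reverse cost the same).
Fenby-North-Maple-Denton-Larch-Fenby: 13+15+13+7+4 = 52
Fenby-North-Maple-Larch-Denton-Fenby: 13+15+9+7+8 = 52
Fenby-North-Denton-Maple-Larch-Fenby: 13+5+13+9+4 = 44
Fenby-North-Denton-Larch-Maple-Fenby: 13+5+7+9+5 = 39
Fenby-North-Larch-Maple-Denton-Fenby: 13+12+9+13+8 = 55
Fenby-North-Larch-Denton-Maple-Fenby: 13+12+7+13+5 = 50
Fenby-Maple-North-Denton-Larch-Fenby: 5+15+5+7+4 = 36
Fenby-Maple-North-Larch-Denton-Fenby: 5+15+12+7+8 = 47
Fenby-Maple-Denton-North-Larch-Fenby: 5+13+5+12+4 = 39
Fenby-Maple-Larch-North-Denton-Fenby: 5+9+12+5+8 = 39
Fenby-Denton-North-Maple-Larch-Fenby: 8+5+15+9+4 = 41
Fenby-Denton-Maple-North-Larch-Fenby: 8+13+15+12+4 = 52
The minimum is 36.
One optimal route: Fenby → Maple → North → Denton → Larch → Fenby (or its reverse).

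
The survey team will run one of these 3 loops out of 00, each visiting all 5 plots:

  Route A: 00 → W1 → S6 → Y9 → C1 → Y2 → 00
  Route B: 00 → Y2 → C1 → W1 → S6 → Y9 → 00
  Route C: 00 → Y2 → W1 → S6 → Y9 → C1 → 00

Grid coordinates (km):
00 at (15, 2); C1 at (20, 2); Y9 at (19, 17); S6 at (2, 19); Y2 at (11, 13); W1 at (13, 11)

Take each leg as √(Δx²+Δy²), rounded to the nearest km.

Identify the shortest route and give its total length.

Route A: 9 + 14 + 17 + 15 + 14 + 12 = 81
Route B: 12 + 14 + 11 + 14 + 17 + 16 = 84
Route C: 12 + 3 + 14 + 17 + 15 + 5 = 66

Shortest is Route C, total 66 km.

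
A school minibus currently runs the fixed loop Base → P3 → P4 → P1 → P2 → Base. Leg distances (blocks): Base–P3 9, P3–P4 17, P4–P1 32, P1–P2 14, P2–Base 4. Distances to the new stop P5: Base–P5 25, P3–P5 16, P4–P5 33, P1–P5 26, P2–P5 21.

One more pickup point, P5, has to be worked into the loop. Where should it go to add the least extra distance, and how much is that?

Adding 27 blocks by placing P5 on the P4–P1 leg.

Insertion cost between consecutive stops i–j is d(i,P5) + d(P5,j) − d(i,j):
  between Base and P3: 25 + 16 − 9 = 32
  between P3 and P4: 16 + 33 − 17 = 32
  between P4 and P1: 33 + 26 − 32 = 27
  between P1 and P2: 26 + 21 − 14 = 33
  between P2 and Base: 21 + 25 − 4 = 42
Cheapest insertion is between P4 and P1, adding 27.
New total = 76 + 27 = 103.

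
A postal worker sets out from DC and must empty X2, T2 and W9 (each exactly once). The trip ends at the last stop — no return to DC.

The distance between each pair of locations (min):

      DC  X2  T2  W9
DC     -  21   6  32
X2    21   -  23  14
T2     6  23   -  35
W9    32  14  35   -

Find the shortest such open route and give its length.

43 min — the minimum one-way total.

There are 3! = 6 possible orderings.
DC→X2→T2→W9: 21+23+35 = 79
DC→X2→W9→T2: 21+14+35 = 70
DC→T2→X2→W9: 6+23+14 = 43
DC→T2→W9→X2: 6+35+14 = 55
DC→W9→X2→T2: 32+14+23 = 69
DC→W9→T2→X2: 32+35+23 = 90
The minimum is 43.
One shortest path: DC → T2 → X2 → W9.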